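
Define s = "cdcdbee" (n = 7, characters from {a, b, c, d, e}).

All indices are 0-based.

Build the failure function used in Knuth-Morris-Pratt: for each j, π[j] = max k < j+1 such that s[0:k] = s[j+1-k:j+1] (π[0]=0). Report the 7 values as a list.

[0, 0, 1, 2, 0, 0, 0]

π[0] = 0
j=1 s[j]='d': π[1]=0 (border '')
j=2 s[j]='c': π[2]=1 (border 'c')
j=3 s[j]='d': π[3]=2 (border 'cd')
j=4 s[j]='b': k: 2→0; π[4]=0 (border '')
j=5 s[j]='e': π[5]=0 (border '')
j=6 s[j]='e': π[6]=0 (border '')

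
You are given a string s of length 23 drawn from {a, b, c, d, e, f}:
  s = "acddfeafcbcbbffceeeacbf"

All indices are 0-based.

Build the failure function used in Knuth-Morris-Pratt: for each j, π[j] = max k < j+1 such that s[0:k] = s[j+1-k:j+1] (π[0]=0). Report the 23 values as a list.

[0, 0, 0, 0, 0, 0, 1, 0, 0, 0, 0, 0, 0, 0, 0, 0, 0, 0, 0, 1, 2, 0, 0]

π[0] = 0
j=1 s[j]='c': π[1]=0 (border '')
j=2 s[j]='d': π[2]=0 (border '')
j=3 s[j]='d': π[3]=0 (border '')
j=4 s[j]='f': π[4]=0 (border '')
j=5 s[j]='e': π[5]=0 (border '')
j=6 s[j]='a': π[6]=1 (border 'a')
j=7 s[j]='f': k: 1→0; π[7]=0 (border '')
j=8 s[j]='c': π[8]=0 (border '')
j=9 s[j]='b': π[9]=0 (border '')
j=10 s[j]='c': π[10]=0 (border '')
j=11 s[j]='b': π[11]=0 (border '')
j=12 s[j]='b': π[12]=0 (border '')
j=13 s[j]='f': π[13]=0 (border '')
j=14 s[j]='f': π[14]=0 (border '')
j=15 s[j]='c': π[15]=0 (border '')
j=16 s[j]='e': π[16]=0 (border '')
j=17 s[j]='e': π[17]=0 (border '')
j=18 s[j]='e': π[18]=0 (border '')
j=19 s[j]='a': π[19]=1 (border 'a')
j=20 s[j]='c': π[20]=2 (border 'ac')
j=21 s[j]='b': k: 2→0; π[21]=0 (border '')
j=22 s[j]='f': π[22]=0 (border '')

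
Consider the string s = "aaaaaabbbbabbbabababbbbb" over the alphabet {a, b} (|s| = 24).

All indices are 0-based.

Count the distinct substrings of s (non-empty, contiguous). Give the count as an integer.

rank→(start, suffix):
  0 → (0, 'aaaaaabbbbabbbabababbbbb')
  1 → (1, 'aaaaabbbbabbbabababbbbb')
  2 → (2, 'aaaabbbbabbbabababbbbb')
  3 → (3, 'aaabbbbabbbabababbbbb')
  4 → (4, 'aabbbbabbbabababbbbb')
  5 → (14, 'abababbbbb')
  6 → (16, 'ababbbbb')
  7 → (10, 'abbbabababbbbb')
  8 → (5, 'abbbbabbbabababbbbb')
  9 → (18, 'abbbbb')
  10 → (23, 'b')
  11 → (13, 'babababbbbb')
  12 → (15, 'bababbbbb')
  13 → (9, 'babbbabababbbbb')
  14 → (17, 'babbbbb')
  15 → (22, 'bb')
  16 → (12, 'bbabababbbbb')
  17 → (8, 'bbabbbabababbbbb')
  18 → (21, 'bbb')
  19 → (11, 'bbbabababbbbb')
  20 → (7, 'bbbabbbabababbbbb')
  21 → (20, 'bbbb')
  22 → (6, 'bbbbabbbabababbbbb')
  23 → (19, 'bbbbb')

SA = [0, 1, 2, 3, 4, 14, 16, 10, 5, 18, 23, 13, 15, 9, 17, 22, 12, 8, 21, 11, 7, 20, 6, 19]
i: (SA[i-1],SA[i]) lcp shared
  1: (0,1) 5 'aaaaa'
  2: (1,2) 4 'aaaa'
  3: (2,3) 3 'aaa'
  4: (3,4) 2 'aa'
  5: (4,14) 1 'a'
  6: (14,16) 4 'abab'
  7: (16,10) 2 'ab'
  8: (10,5) 4 'abbb'
  9: (5,18) 5 'abbbb'
  10: (18,23) 0 ''
  11: (23,13) 1 'b'
  12: (13,15) 5 'babab'
  13: (15,9) 3 'bab'
  14: (9,17) 5 'babbb'
  15: (17,22) 1 'b'
  16: (22,12) 2 'bb'
  17: (12,8) 4 'bbab'
  18: (8,21) 2 'bb'
  19: (21,11) 3 'bbb'
  20: (11,7) 5 'bbbab'
  21: (7,20) 3 'bbb'
  22: (20,6) 4 'bbbb'
  23: (6,19) 4 'bbbb'

n(n+1)/2 = 24·25/2 = 300
Σ LCP = 0 + 5 + 4 + 3 + 2 + 1 + 4 + 2 + 4 + 5 + 0 + 1 + 5 + 3 + 5 + 1 + 2 + 4 + 2 + 3 + 5 + 3 + 4 + 4 = 72
distinct = 300 − 72 = 228

228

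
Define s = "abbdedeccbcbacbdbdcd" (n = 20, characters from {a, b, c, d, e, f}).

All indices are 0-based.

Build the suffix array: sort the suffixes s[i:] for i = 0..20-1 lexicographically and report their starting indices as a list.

[0, 12, 11, 1, 9, 14, 16, 2, 10, 8, 13, 7, 18, 19, 15, 17, 5, 3, 6, 4]

rank | idx | suffix
   0 |   0 | abbdedeccbcbacbdbdcd
   1 |  12 | acbdbdcd
   2 |  11 | bacbdbdcd
   3 |   1 | bbdedeccbcbacbdbdcd
   4 |   9 | bcbacbdbdcd
   5 |  14 | bdbdcd
   6 |  16 | bdcd
   7 |   2 | bdedeccbcbacbdbdcd
   8 |  10 | cbacbdbdcd
   9 |   8 | cbcbacbdbdcd
  10 |  13 | cbdbdcd
  11 |   7 | ccbcbacbdbdcd
  12 |  18 | cd
  13 |  19 | d
  14 |  15 | dbdcd
  15 |  17 | dcd
  16 |   5 | deccbcbacbdbdcd
  17 |   3 | dedeccbcbacbdbdcd
  18 |   6 | eccbcbacbdbdcd
  19 |   4 | edeccbcbacbdbdcd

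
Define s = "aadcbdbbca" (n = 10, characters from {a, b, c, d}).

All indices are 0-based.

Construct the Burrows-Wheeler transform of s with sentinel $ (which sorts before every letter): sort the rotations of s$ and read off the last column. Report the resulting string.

ac$adbcbdba

rank  rotation     last
    0  $aadcbdbbca  a
    1  a$aadcbdbbc  c
    2  aadcbdbbca$  $
    3  adcbdbbca$a  a
    4  bbca$aadcbd  d
    5  bca$aadcbdb  b
    6  bdbbca$aadc  c
    7  ca$aadcbdbb  b
    8  cbdbbca$aad  d
    9  dbbca$aadcb  b
   10  dcbdbbca$aa  a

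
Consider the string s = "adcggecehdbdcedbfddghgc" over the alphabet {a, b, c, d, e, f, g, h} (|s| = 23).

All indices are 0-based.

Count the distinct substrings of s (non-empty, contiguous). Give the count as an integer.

258

rank | idx | suffix
   0 |   0 | adcggecehdbdcedbfddghgc
   1 |  10 | bdcedbfddghgc
   2 |  15 | bfddghgc
   3 |  22 | c
   4 |  12 | cedbfddghgc
   5 |   6 | cehdbdcedbfddghgc
   6 |   2 | cggecehdbdcedbfddghgc
   7 |   9 | dbdcedbfddghgc
   8 |  14 | dbfddghgc
   9 |  11 | dcedbfddghgc
  10 |   1 | dcggecehdbdcedbfddghgc
  11 |  17 | ddghgc
  12 |  18 | dghgc
  13 |   5 | ecehdbdcedbfddghgc
  14 |  13 | edbfddghgc
  15 |   7 | ehdbdcedbfddghgc
  16 |  16 | fddghgc
  17 |  21 | gc
  18 |   4 | gecehdbdcedbfddghgc
  19 |   3 | ggecehdbdcedbfddghgc
  20 |  19 | ghgc
  21 |   8 | hdbdcedbfddghgc
  22 |  20 | hgc

SA = [0, 10, 15, 22, 12, 6, 2, 9, 14, 11, 1, 17, 18, 5, 13, 7, 16, 21, 4, 3, 19, 8, 20]
[i] adj suffixes → lcp
  [1] 0/10 → 0 ('')
  [2] 10/15 → 1 ('b')
  [3] 15/22 → 0 ('')
  [4] 22/12 → 1 ('c')
  [5] 12/6 → 2 ('ce')
  [6] 6/2 → 1 ('c')
  [7] 2/9 → 0 ('')
  [8] 9/14 → 2 ('db')
  [9] 14/11 → 1 ('d')
  [10] 11/1 → 2 ('dc')
  [11] 1/17 → 1 ('d')
  [12] 17/18 → 1 ('d')
  [13] 18/5 → 0 ('')
  [14] 5/13 → 1 ('e')
  [15] 13/7 → 1 ('e')
  [16] 7/16 → 0 ('')
  [17] 16/21 → 0 ('')
  [18] 21/4 → 1 ('g')
  [19] 4/3 → 1 ('g')
  [20] 3/19 → 1 ('g')
  [21] 19/8 → 0 ('')
  [22] 8/20 → 1 ('h')

n(n+1)/2 = 23·24/2 = 276
Σ LCP = 0 + 0 + 1 + 0 + 1 + 2 + 1 + 0 + 2 + 1 + 2 + 1 + 1 + 0 + 1 + 1 + 0 + 0 + 1 + 1 + 1 + 0 + 1 = 18
distinct = 276 − 18 = 258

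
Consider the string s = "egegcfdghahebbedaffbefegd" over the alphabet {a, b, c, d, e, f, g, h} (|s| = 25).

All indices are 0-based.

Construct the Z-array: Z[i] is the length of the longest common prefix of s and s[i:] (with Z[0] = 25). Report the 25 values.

[25, 0, 2, 0, 0, 0, 0, 0, 0, 0, 0, 1, 0, 0, 1, 0, 0, 0, 0, 0, 1, 0, 2, 0, 0]

Z[0]=25
i=1: i≥r, start 0; Z[1]=0
i=2: i≥r, start 0; Z[2]=2 extend→box=[2,4)
i=3: min(r-i=1, Z[1]=0)=0; Z[3]=0
i=4: i≥r, start 0; Z[4]=0
i=5: i≥r, start 0; Z[5]=0
i=6: i≥r, start 0; Z[6]=0
i=7: i≥r, start 0; Z[7]=0
i=8: i≥r, start 0; Z[8]=0
i=9: i≥r, start 0; Z[9]=0
i=10: i≥r, start 0; Z[10]=0
i=11: i≥r, start 0; Z[11]=1 extend→box=[11,12)
i=12: i≥r, start 0; Z[12]=0
i=13: i≥r, start 0; Z[13]=0
i=14: i≥r, start 0; Z[14]=1 extend→box=[14,15)
i=15: i≥r, start 0; Z[15]=0
i=16: i≥r, start 0; Z[16]=0
i=17: i≥r, start 0; Z[17]=0
i=18: i≥r, start 0; Z[18]=0
i=19: i≥r, start 0; Z[19]=0
i=20: i≥r, start 0; Z[20]=1 extend→box=[20,21)
i=21: i≥r, start 0; Z[21]=0
i=22: i≥r, start 0; Z[22]=2 extend→box=[22,24)
i=23: min(r-i=1, Z[1]=0)=0; Z[23]=0
i=24: i≥r, start 0; Z[24]=0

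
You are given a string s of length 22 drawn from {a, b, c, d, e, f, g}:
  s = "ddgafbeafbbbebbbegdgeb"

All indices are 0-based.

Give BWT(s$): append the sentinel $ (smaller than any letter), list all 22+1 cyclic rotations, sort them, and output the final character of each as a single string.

begefebbfbb$dgbgbbaaded

rank  rotation                 last
    0  $ddgafbeafbbbebbbegdgeb  b
    1  afbbbebbbegdgeb$ddgafbe  e
    2  afbeafbbbebbbegdgeb$ddg  g
    3  b$ddgafbeafbbbebbbegdge  e
    4  bbbebbbegdgeb$ddgafbeaf  f
    5  bbbegdgeb$ddgafbeafbbbe  e
    6  bbebbbegdgeb$ddgafbeafb  b
    7  bbegdgeb$ddgafbeafbbbeb  b
    8  beafbbbebbbegdgeb$ddgaf  f
    9  bebbbegdgeb$ddgafbeafbb  b
   10  begdgeb$ddgafbeafbbbebb  b
   11  ddgafbeafbbbebbbegdgeb$  $
   12  dgafbeafbbbebbbegdgeb$d  d
   13  dgeb$ddgafbeafbbbebbbeg  g
   14  eafbbbebbbegdgeb$ddgafb  b
   15  eb$ddgafbeafbbbebbbegdg  g
   16  ebbbegdgeb$ddgafbeafbbb  b
   17  egdgeb$ddgafbeafbbbebbb  b
   18  fbbbebbbegdgeb$ddgafbea  a
   19  fbeafbbbebbbegdgeb$ddga  a
   20  gafbeafbbbebbbegdgeb$dd  d
   21  gdgeb$ddgafbeafbbbebbbe  e
   22  geb$ddgafbeafbbbebbbegd  d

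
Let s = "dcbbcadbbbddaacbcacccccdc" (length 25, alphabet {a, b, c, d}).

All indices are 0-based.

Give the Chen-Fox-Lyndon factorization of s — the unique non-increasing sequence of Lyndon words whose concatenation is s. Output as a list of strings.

["d", "c", "bbc", "adbbbdd", "aacbcacccccdc"]

emit factor 1: 'd' (i=0, period=1)
emit factor 2: 'c' (i=1, period=1)
emit factor 3: 'bbc' (i=2, period=3)
emit factor 4: 'adbbbdd' (i=5, period=7)
emit factor 5: 'aacbcacccccdc' (i=12, period=13)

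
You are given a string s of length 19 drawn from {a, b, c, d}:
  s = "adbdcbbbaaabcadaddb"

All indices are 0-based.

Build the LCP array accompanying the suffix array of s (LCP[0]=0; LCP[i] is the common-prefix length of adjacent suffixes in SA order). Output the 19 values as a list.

rank | idx | suffix
   0 |   8 | aaabcadaddb
   1 |   9 | aabcadaddb
   2 |  10 | abcadaddb
   3 |  13 | adaddb
   4 |   0 | adbdcbbbaaabcadaddb
   5 |  15 | addb
   6 |  18 | b
   7 |   7 | baaabcadaddb
   8 |   6 | bbaaabcadaddb
   9 |   5 | bbbaaabcadaddb
  10 |  11 | bcadaddb
  11 |   2 | bdcbbbaaabcadaddb
  12 |  12 | cadaddb
  13 |   4 | cbbbaaabcadaddb
  14 |  14 | daddb
  15 |  17 | db
  16 |   1 | dbdcbbbaaabcadaddb
  17 |   3 | dcbbbaaabcadaddb
  18 |  16 | ddb

SA = [8, 9, 10, 13, 0, 15, 18, 7, 6, 5, 11, 2, 12, 4, 14, 17, 1, 3, 16]
i: (SA[i-1],SA[i]) lcp shared
  1: (8,9) 2 'aa'
  2: (9,10) 1 'a'
  3: (10,13) 1 'a'
  4: (13,0) 2 'ad'
  5: (0,15) 2 'ad'
  6: (15,18) 0 ''
  7: (18,7) 1 'b'
  8: (7,6) 1 'b'
  9: (6,5) 2 'bb'
  10: (5,11) 1 'b'
  11: (11,2) 1 'b'
  12: (2,12) 0 ''
  13: (12,4) 1 'c'
  14: (4,14) 0 ''
  15: (14,17) 1 'd'
  16: (17,1) 2 'db'
  17: (1,3) 1 'd'
  18: (3,16) 1 'd'

[0, 2, 1, 1, 2, 2, 0, 1, 1, 2, 1, 1, 0, 1, 0, 1, 2, 1, 1]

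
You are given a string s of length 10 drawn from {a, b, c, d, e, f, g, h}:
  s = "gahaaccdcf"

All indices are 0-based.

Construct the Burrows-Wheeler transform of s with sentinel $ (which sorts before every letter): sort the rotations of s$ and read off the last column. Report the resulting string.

rank  rotation     last
    0  $gahaaccdcf  f
    1  aaccdcf$gah  h
    2  accdcf$gaha  a
    3  ahaaccdcf$g  g
    4  ccdcf$gahaa  a
    5  cdcf$gahaac  c
    6  cf$gahaaccd  d
    7  dcf$gahaacc  c
    8  f$gahaaccdc  c
    9  gahaaccdcf$  $
   10  haaccdcf$ga  a

fhagacdcc$a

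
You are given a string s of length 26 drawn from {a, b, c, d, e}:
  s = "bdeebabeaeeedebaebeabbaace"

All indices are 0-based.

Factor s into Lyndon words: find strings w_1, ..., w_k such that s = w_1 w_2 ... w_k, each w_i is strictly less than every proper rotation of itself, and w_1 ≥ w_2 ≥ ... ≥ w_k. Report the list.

["bdee", "b", "abeaeeedebaebe", "abb", "aace"]

emit factor 1: 'bdee' (i=0, period=4)
emit factor 2: 'b' (i=4, period=1)
emit factor 3: 'abeaeeedebaebe' (i=5, period=14)
emit factor 4: 'abb' (i=19, period=3)
emit factor 5: 'aace' (i=22, period=4)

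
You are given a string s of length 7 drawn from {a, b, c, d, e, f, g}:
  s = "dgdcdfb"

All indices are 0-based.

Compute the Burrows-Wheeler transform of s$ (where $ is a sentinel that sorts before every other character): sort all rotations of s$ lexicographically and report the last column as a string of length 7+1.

rank  rotation  last
    0  $dgdcdfb  b
    1  b$dgdcdf  f
    2  cdfb$dgd  d
    3  dcdfb$dg  g
    4  dfb$dgdc  c
    5  dgdcdfb$  $
    6  fb$dgdcd  d
    7  gdcdfb$d  d

bfdgc$dd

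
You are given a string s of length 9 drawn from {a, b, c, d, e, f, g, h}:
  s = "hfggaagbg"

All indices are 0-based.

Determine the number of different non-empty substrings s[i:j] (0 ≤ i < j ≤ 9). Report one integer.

41

rank→(start, suffix):
  0 → (4, 'aagbg')
  1 → (5, 'agbg')
  2 → (7, 'bg')
  3 → (1, 'fggaagbg')
  4 → (8, 'g')
  5 → (3, 'gaagbg')
  6 → (6, 'gbg')
  7 → (2, 'ggaagbg')
  8 → (0, 'hfggaagbg')

SA = [4, 5, 7, 1, 8, 3, 6, 2, 0]
i: (SA[i-1],SA[i]) lcp shared
  1: (4,5) 1 'a'
  2: (5,7) 0 ''
  3: (7,1) 0 ''
  4: (1,8) 0 ''
  5: (8,3) 1 'g'
  6: (3,6) 1 'g'
  7: (6,2) 1 'g'
  8: (2,0) 0 ''

n(n+1)/2 = 9·10/2 = 45
Σ LCP = 0 + 1 + 0 + 0 + 0 + 1 + 1 + 1 + 0 = 4
distinct = 45 − 4 = 41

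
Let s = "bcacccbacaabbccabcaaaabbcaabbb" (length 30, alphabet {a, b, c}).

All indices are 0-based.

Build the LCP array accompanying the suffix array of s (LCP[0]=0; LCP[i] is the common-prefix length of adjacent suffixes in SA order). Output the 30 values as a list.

[0, 3, 2, 4, 5, 1, 3, 4, 2, 1, 2, 0, 1, 1, 2, 2, 3, 1, 4, 3, 2, 0, 3, 5, 2, 2, 1, 1, 2, 2]

rank | idx | suffix
   0 |  18 | aaaabbcaabbb
   1 |  19 | aaabbcaabbb
   2 |  25 | aabbb
   3 |  20 | aabbcaabbb
   4 |   9 | aabbccabcaaaabbcaabbb
   5 |  26 | abbb
   6 |  21 | abbcaabbb
   7 |  10 | abbccabcaaaabbcaabbb
   8 |  15 | abcaaaabbcaabbb
   9 |   7 | acaabbccabcaaaabbcaabbb
  10 |   2 | acccbacaabbccabcaaaabbcaabbb
  11 |  29 | b
  12 |   6 | bacaabbccabcaaaabbcaabbb
  13 |  28 | bb
  14 |  27 | bbb
  15 |  22 | bbcaabbb
  16 |  11 | bbccabcaaaabbcaabbb
  17 |  16 | bcaaaabbcaabbb
  18 |  23 | bcaabbb
  19 |   0 | bcacccbacaabbccabcaaaabbcaabbb
  20 |  12 | bccabcaaaabbcaabbb
  21 |  17 | caaaabbcaabbb
  22 |  24 | caabbb
  23 |   8 | caabbccabcaaaabbcaabbb
  24 |  14 | cabcaaaabbcaabbb
  25 |   1 | cacccbacaabbccabcaaaabbcaabbb
  26 |   5 | cbacaabbccabcaaaabbcaabbb
  27 |  13 | ccabcaaaabbcaabbb
  28 |   4 | ccbacaabbccabcaaaabbcaabbb
  29 |   3 | cccbacaabbccabcaaaabbcaabbb

SA = [18, 19, 25, 20, 9, 26, 21, 10, 15, 7, 2, 29, 6, 28, 27, 22, 11, 16, 23, 0, 12, 17, 24, 8, 14, 1, 5, 13, 4, 3]
i: (SA[i-1],SA[i]) lcp shared
  1: (18,19) 3 'aaa'
  2: (19,25) 2 'aa'
  3: (25,20) 4 'aabb'
  4: (20,9) 5 'aabbc'
  5: (9,26) 1 'a'
  6: (26,21) 3 'abb'
  7: (21,10) 4 'abbc'
  8: (10,15) 2 'ab'
  9: (15,7) 1 'a'
  10: (7,2) 2 'ac'
  11: (2,29) 0 ''
  12: (29,6) 1 'b'
  13: (6,28) 1 'b'
  14: (28,27) 2 'bb'
  15: (27,22) 2 'bb'
  16: (22,11) 3 'bbc'
  17: (11,16) 1 'b'
  18: (16,23) 4 'bcaa'
  19: (23,0) 3 'bca'
  20: (0,12) 2 'bc'
  21: (12,17) 0 ''
  22: (17,24) 3 'caa'
  23: (24,8) 5 'caabb'
  24: (8,14) 2 'ca'
  25: (14,1) 2 'ca'
  26: (1,5) 1 'c'
  27: (5,13) 1 'c'
  28: (13,4) 2 'cc'
  29: (4,3) 2 'cc'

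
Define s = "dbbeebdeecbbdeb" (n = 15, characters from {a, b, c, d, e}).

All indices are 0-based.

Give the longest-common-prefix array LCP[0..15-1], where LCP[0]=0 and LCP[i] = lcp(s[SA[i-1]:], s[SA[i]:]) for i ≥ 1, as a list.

[0, 1, 2, 1, 3, 1, 0, 0, 1, 2, 0, 2, 1, 1, 2]

sorted suffixes:
  #0 SA[0]=14  'b'
  #1 SA[1]=10  'bbdeb'
  #2 SA[2]=1  'bbeebdeecbbdeb'
  #3 SA[3]=11  'bdeb'
  #4 SA[4]=5  'bdeecbbdeb'
  #5 SA[5]=2  'beebdeecbbdeb'
  #6 SA[6]=9  'cbbdeb'
  #7 SA[7]=0  'dbbeebdeecbbdeb'
  #8 SA[8]=12  'deb'
  #9 SA[9]=6  'deecbbdeb'
  #10 SA[10]=13  'eb'
  #11 SA[11]=4  'ebdeecbbdeb'
  #12 SA[12]=8  'ecbbdeb'
  #13 SA[13]=3  'eebdeecbbdeb'
  #14 SA[14]=7  'eecbbdeb'

SA = [14, 10, 1, 11, 5, 2, 9, 0, 12, 6, 13, 4, 8, 3, 7]
i: (SA[i-1],SA[i]) lcp shared
  1: (14,10) 1 'b'
  2: (10,1) 2 'bb'
  3: (1,11) 1 'b'
  4: (11,5) 3 'bde'
  5: (5,2) 1 'b'
  6: (2,9) 0 ''
  7: (9,0) 0 ''
  8: (0,12) 1 'd'
  9: (12,6) 2 'de'
  10: (6,13) 0 ''
  11: (13,4) 2 'eb'
  12: (4,8) 1 'e'
  13: (8,3) 1 'e'
  14: (3,7) 2 'ee'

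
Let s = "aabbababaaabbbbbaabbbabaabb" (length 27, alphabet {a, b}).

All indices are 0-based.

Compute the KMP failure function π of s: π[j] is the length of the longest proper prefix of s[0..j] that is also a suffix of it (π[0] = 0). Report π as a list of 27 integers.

π[0] = 0
j=1 s[j]='a': π[1]=1 (border 'a')
j=2 s[j]='b': k: 1→0; π[2]=0 (border '')
j=3 s[j]='b': π[3]=0 (border '')
j=4 s[j]='a': π[4]=1 (border 'a')
j=5 s[j]='b': k: 1→0; π[5]=0 (border '')
j=6 s[j]='a': π[6]=1 (border 'a')
j=7 s[j]='b': k: 1→0; π[7]=0 (border '')
j=8 s[j]='a': π[8]=1 (border 'a')
j=9 s[j]='a': π[9]=2 (border 'aa')
j=10 s[j]='a': k: 2→1; π[10]=2 (border 'aa')
j=11 s[j]='b': π[11]=3 (border 'aab')
j=12 s[j]='b': π[12]=4 (border 'aabb')
j=13 s[j]='b': k: 4→0; π[13]=0 (border '')
j=14 s[j]='b': π[14]=0 (border '')
j=15 s[j]='b': π[15]=0 (border '')
j=16 s[j]='a': π[16]=1 (border 'a')
j=17 s[j]='a': π[17]=2 (border 'aa')
j=18 s[j]='b': π[18]=3 (border 'aab')
j=19 s[j]='b': π[19]=4 (border 'aabb')
j=20 s[j]='b': k: 4→0; π[20]=0 (border '')
j=21 s[j]='a': π[21]=1 (border 'a')
j=22 s[j]='b': k: 1→0; π[22]=0 (border '')
j=23 s[j]='a': π[23]=1 (border 'a')
j=24 s[j]='a': π[24]=2 (border 'aa')
j=25 s[j]='b': π[25]=3 (border 'aab')
j=26 s[j]='b': π[26]=4 (border 'aabb')

[0, 1, 0, 0, 1, 0, 1, 0, 1, 2, 2, 3, 4, 0, 0, 0, 1, 2, 3, 4, 0, 1, 0, 1, 2, 3, 4]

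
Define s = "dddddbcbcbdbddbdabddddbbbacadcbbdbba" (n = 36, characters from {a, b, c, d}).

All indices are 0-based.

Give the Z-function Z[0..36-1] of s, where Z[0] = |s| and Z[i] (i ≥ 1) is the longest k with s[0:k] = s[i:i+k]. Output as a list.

[36, 4, 3, 2, 1, 0, 0, 0, 0, 0, 1, 0, 2, 1, 0, 1, 0, 0, 4, 3, 2, 1, 0, 0, 0, 0, 0, 0, 1, 0, 0, 0, 1, 0, 0, 0]

Z[0]=36
i=1: fresh scan; Z[1]=4 scan→box=[1,5)
i=2: min(r-i=3, Z[1]=4)=3; Z[2]=3
i=3: min(r-i=2, Z[2]=3)=2; Z[3]=2
i=4: min(r-i=1, Z[3]=2)=1; Z[4]=1
i=5: fresh scan; Z[5]=0
i=6: fresh scan; Z[6]=0
i=7: fresh scan; Z[7]=0
i=8: fresh scan; Z[8]=0
i=9: fresh scan; Z[9]=0
i=10: fresh scan; Z[10]=1 scan→box=[10,11)
i=11: fresh scan; Z[11]=0
i=12: fresh scan; Z[12]=2 scan→box=[12,14)
i=13: min(r-i=1, Z[1]=4)=1; Z[13]=1
i=14: fresh scan; Z[14]=0
i=15: fresh scan; Z[15]=1 scan→box=[15,16)
i=16: fresh scan; Z[16]=0
i=17: fresh scan; Z[17]=0
i=18: fresh scan; Z[18]=4 scan→box=[18,22)
i=19: min(r-i=3, Z[1]=4)=3; Z[19]=3
i=20: min(r-i=2, Z[2]=3)=2; Z[20]=2
i=21: min(r-i=1, Z[3]=2)=1; Z[21]=1
i=22: fresh scan; Z[22]=0
i=23: fresh scan; Z[23]=0
i=24: fresh scan; Z[24]=0
i=25: fresh scan; Z[25]=0
i=26: fresh scan; Z[26]=0
i=27: fresh scan; Z[27]=0
i=28: fresh scan; Z[28]=1 scan→box=[28,29)
i=29: fresh scan; Z[29]=0
i=30: fresh scan; Z[30]=0
i=31: fresh scan; Z[31]=0
i=32: fresh scan; Z[32]=1 scan→box=[32,33)
i=33: fresh scan; Z[33]=0
i=34: fresh scan; Z[34]=0
i=35: fresh scan; Z[35]=0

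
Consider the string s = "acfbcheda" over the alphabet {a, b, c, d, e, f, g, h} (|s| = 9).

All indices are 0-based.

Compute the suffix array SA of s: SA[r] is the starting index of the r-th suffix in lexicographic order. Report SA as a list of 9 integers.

[8, 0, 3, 1, 4, 7, 6, 2, 5]

sorted suffixes:
  #0 SA[0]=8  'a'
  #1 SA[1]=0  'acfbcheda'
  #2 SA[2]=3  'bcheda'
  #3 SA[3]=1  'cfbcheda'
  #4 SA[4]=4  'cheda'
  #5 SA[5]=7  'da'
  #6 SA[6]=6  'eda'
  #7 SA[7]=2  'fbcheda'
  #8 SA[8]=5  'heda'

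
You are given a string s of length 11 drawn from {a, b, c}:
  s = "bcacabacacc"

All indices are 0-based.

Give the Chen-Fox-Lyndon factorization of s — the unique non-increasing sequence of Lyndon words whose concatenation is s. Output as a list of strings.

["bc", "ac", "abacacc"]

emit factor 1: 'bc' (i=0, period=2)
emit factor 2: 'ac' (i=2, period=2)
emit factor 3: 'abacacc' (i=4, period=7)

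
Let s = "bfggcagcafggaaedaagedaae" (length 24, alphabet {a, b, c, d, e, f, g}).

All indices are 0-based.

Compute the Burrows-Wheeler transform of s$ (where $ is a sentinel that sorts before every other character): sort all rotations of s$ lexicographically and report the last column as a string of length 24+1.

edgdaacca$ggeeagaabgagaff

rank  rotation                   last
    0  $bfggcagcafggaaedaagedaae  e
    1  aae$bfggcagcafggaaedaaged  d
    2  aaedaagedaae$bfggcagcafgg  g
    3  aagedaae$bfggcagcafggaaed  d
    4  ae$bfggcagcafggaaedaageda  a
    5  aedaagedaae$bfggcagcafgga  a
    6  afggaaedaagedaae$bfggcagc  c
    7  agcafggaaedaagedaae$bfggc  c
    8  agedaae$bfggcagcafggaaeda  a
    9  bfggcagcafggaaedaagedaae$  $
   10  cafggaaedaagedaae$bfggcag  g
   11  cagcafggaaedaagedaae$bfgg  g
   12  daae$bfggcagcafggaaedaage  e
   13  daagedaae$bfggcagcafggaae  e
   14  e$bfggcagcafggaaedaagedaa  a
   15  edaae$bfggcagcafggaaedaag  g
   16  edaagedaae$bfggcagcafggaa  a
   17  fggaaedaagedaae$bfggcagca  a
   18  fggcagcafggaaedaagedaae$b  b
   19  gaaedaagedaae$bfggcagcafg  g
   20  gcafggaaedaagedaae$bfggca  a
   21  gcagcafggaaedaagedaae$bfg  g
   22  gedaae$bfggcagcafggaaedaa  a
   23  ggaaedaagedaae$bfggcagcaf  f
   24  ggcagcafggaaedaagedaae$bf  f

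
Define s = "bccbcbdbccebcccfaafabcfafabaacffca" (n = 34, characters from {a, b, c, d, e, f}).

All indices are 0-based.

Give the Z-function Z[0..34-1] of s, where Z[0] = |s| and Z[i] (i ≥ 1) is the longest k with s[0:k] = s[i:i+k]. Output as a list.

[34, 0, 0, 2, 0, 1, 0, 3, 0, 0, 0, 3, 0, 0, 0, 0, 0, 0, 0, 0, 2, 0, 0, 0, 0, 0, 1, 0, 0, 0, 0, 0, 0, 0]

Z[0]=34
i=1: outside box; Z[1]=0
i=2: outside box; Z[2]=0
i=3: outside box; Z[3]=2 scan→box=[3,5)
i=4: min(r-i=1, Z[1]=0)=0; Z[4]=0
i=5: outside box; Z[5]=1 scan→box=[5,6)
i=6: outside box; Z[6]=0
i=7: outside box; Z[7]=3 scan→box=[7,10)
i=8: min(r-i=2, Z[1]=0)=0; Z[8]=0
i=9: min(r-i=1, Z[2]=0)=0; Z[9]=0
i=10: outside box; Z[10]=0
i=11: outside box; Z[11]=3 scan→box=[11,14)
i=12: min(r-i=2, Z[1]=0)=0; Z[12]=0
i=13: min(r-i=1, Z[2]=0)=0; Z[13]=0
i=14: outside box; Z[14]=0
i=15: outside box; Z[15]=0
i=16: outside box; Z[16]=0
i=17: outside box; Z[17]=0
i=18: outside box; Z[18]=0
i=19: outside box; Z[19]=0
i=20: outside box; Z[20]=2 scan→box=[20,22)
i=21: min(r-i=1, Z[1]=0)=0; Z[21]=0
i=22: outside box; Z[22]=0
i=23: outside box; Z[23]=0
i=24: outside box; Z[24]=0
i=25: outside box; Z[25]=0
i=26: outside box; Z[26]=1 scan→box=[26,27)
i=27: outside box; Z[27]=0
i=28: outside box; Z[28]=0
i=29: outside box; Z[29]=0
i=30: outside box; Z[30]=0
i=31: outside box; Z[31]=0
i=32: outside box; Z[32]=0
i=33: outside box; Z[33]=0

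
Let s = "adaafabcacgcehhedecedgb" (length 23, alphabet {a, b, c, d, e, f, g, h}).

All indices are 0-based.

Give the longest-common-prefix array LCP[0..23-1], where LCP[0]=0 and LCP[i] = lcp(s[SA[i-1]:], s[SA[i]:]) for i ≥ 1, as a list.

[0, 1, 1, 1, 1, 0, 1, 0, 1, 2, 1, 0, 1, 1, 0, 1, 2, 1, 0, 0, 1, 0, 1]

rank | idx | suffix
   0 |   2 | aafabcacgcehhedecedgb
   1 |   5 | abcacgcehhedecedgb
   2 |   8 | acgcehhedecedgb
   3 |   0 | adaafabcacgcehhedecedgb
   4 |   3 | afabcacgcehhedecedgb
   5 |  22 | b
   6 |   6 | bcacgcehhedecedgb
   7 |   7 | cacgcehhedecedgb
   8 |  18 | cedgb
   9 |  11 | cehhedecedgb
  10 |   9 | cgcehhedecedgb
  11 |   1 | daafabcacgcehhedecedgb
  12 |  16 | decedgb
  13 |  20 | dgb
  14 |  17 | ecedgb
  15 |  15 | edecedgb
  16 |  19 | edgb
  17 |  12 | ehhedecedgb
  18 |   4 | fabcacgcehhedecedgb
  19 |  21 | gb
  20 |  10 | gcehhedecedgb
  21 |  14 | hedecedgb
  22 |  13 | hhedecedgb

SA = [2, 5, 8, 0, 3, 22, 6, 7, 18, 11, 9, 1, 16, 20, 17, 15, 19, 12, 4, 21, 10, 14, 13]
rank  pair      lcp
   1  s[2:],s[5:]  1  'a'
   2  s[5:],s[8:]  1  'a'
   3  s[8:],s[0:]  1  'a'
   4  s[0:],s[3:]  1  'a'
   5  s[3:],s[22:]  0  ''
   6  s[22:],s[6:]  1  'b'
   7  s[6:],s[7:]  0  ''
   8  s[7:],s[18:]  1  'c'
   9  s[18:],s[11:]  2  'ce'
  10  s[11:],s[9:]  1  'c'
  11  s[9:],s[1:]  0  ''
  12  s[1:],s[16:]  1  'd'
  13  s[16:],s[20:]  1  'd'
  14  s[20:],s[17:]  0  ''
  15  s[17:],s[15:]  1  'e'
  16  s[15:],s[19:]  2  'ed'
  17  s[19:],s[12:]  1  'e'
  18  s[12:],s[4:]  0  ''
  19  s[4:],s[21:]  0  ''
  20  s[21:],s[10:]  1  'g'
  21  s[10:],s[14:]  0  ''
  22  s[14:],s[13:]  1  'h'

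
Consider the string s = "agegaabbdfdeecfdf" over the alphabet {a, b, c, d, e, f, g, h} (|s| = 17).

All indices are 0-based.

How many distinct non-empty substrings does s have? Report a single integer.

141

sorted suffixes:
  #0 SA[0]=4  'aabbdfdeecfdf'
  #1 SA[1]=5  'abbdfdeecfdf'
  #2 SA[2]=0  'agegaabbdfdeecfdf'
  #3 SA[3]=6  'bbdfdeecfdf'
  #4 SA[4]=7  'bdfdeecfdf'
  #5 SA[5]=13  'cfdf'
  #6 SA[6]=10  'deecfdf'
  #7 SA[7]=15  'df'
  #8 SA[8]=8  'dfdeecfdf'
  #9 SA[9]=12  'ecfdf'
  #10 SA[10]=11  'eecfdf'
  #11 SA[11]=2  'egaabbdfdeecfdf'
  #12 SA[12]=16  'f'
  #13 SA[13]=9  'fdeecfdf'
  #14 SA[14]=14  'fdf'
  #15 SA[15]=3  'gaabbdfdeecfdf'
  #16 SA[16]=1  'gegaabbdfdeecfdf'

SA = [4, 5, 0, 6, 7, 13, 10, 15, 8, 12, 11, 2, 16, 9, 14, 3, 1]
i: (SA[i-1],SA[i]) lcp shared
  1: (4,5) 1 'a'
  2: (5,0) 1 'a'
  3: (0,6) 0 ''
  4: (6,7) 1 'b'
  5: (7,13) 0 ''
  6: (13,10) 0 ''
  7: (10,15) 1 'd'
  8: (15,8) 2 'df'
  9: (8,12) 0 ''
  10: (12,11) 1 'e'
  11: (11,2) 1 'e'
  12: (2,16) 0 ''
  13: (16,9) 1 'f'
  14: (9,14) 2 'fd'
  15: (14,3) 0 ''
  16: (3,1) 1 'g'

n(n+1)/2 = 17·18/2 = 153
Σ LCP = 0 + 1 + 1 + 0 + 1 + 0 + 0 + 1 + 2 + 0 + 1 + 1 + 0 + 1 + 2 + 0 + 1 = 12
distinct = 153 − 12 = 141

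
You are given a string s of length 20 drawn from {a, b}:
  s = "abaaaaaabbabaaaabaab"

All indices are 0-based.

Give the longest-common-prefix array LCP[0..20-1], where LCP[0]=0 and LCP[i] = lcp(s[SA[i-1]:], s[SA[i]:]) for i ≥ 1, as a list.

rank→(start, suffix):
  0 → (2, 'aaaaaabbabaaaabaab')
  1 → (3, 'aaaaabbabaaaabaab')
  2 → (12, 'aaaabaab')
  3 → (4, 'aaaabbabaaaabaab')
  4 → (13, 'aaabaab')
  5 → (5, 'aaabbabaaaabaab')
  6 → (17, 'aab')
  7 → (14, 'aabaab')
  8 → (6, 'aabbabaaaabaab')
  9 → (18, 'ab')
  10 → (0, 'abaaaaaabbabaaaabaab')
  11 → (10, 'abaaaabaab')
  12 → (15, 'abaab')
  13 → (7, 'abbabaaaabaab')
  14 → (19, 'b')
  15 → (1, 'baaaaaabbabaaaabaab')
  16 → (11, 'baaaabaab')
  17 → (16, 'baab')
  18 → (9, 'babaaaabaab')
  19 → (8, 'bbabaaaabaab')

SA = [2, 3, 12, 4, 13, 5, 17, 14, 6, 18, 0, 10, 15, 7, 19, 1, 11, 16, 9, 8]
rank  pair      lcp
   1  s[2:],s[3:]  5  'aaaaa'
   2  s[3:],s[12:]  4  'aaaa'
   3  s[12:],s[4:]  5  'aaaab'
   4  s[4:],s[13:]  3  'aaa'
   5  s[13:],s[5:]  4  'aaab'
   6  s[5:],s[17:]  2  'aa'
   7  s[17:],s[14:]  3  'aab'
   8  s[14:],s[6:]  3  'aab'
   9  s[6:],s[18:]  1  'a'
  10  s[18:],s[0:]  2  'ab'
  11  s[0:],s[10:]  6  'abaaaa'
  12  s[10:],s[15:]  4  'abaa'
  13  s[15:],s[7:]  2  'ab'
  14  s[7:],s[19:]  0  ''
  15  s[19:],s[1:]  1  'b'
  16  s[1:],s[11:]  5  'baaaa'
  17  s[11:],s[16:]  3  'baa'
  18  s[16:],s[9:]  2  'ba'
  19  s[9:],s[8:]  1  'b'

[0, 5, 4, 5, 3, 4, 2, 3, 3, 1, 2, 6, 4, 2, 0, 1, 5, 3, 2, 1]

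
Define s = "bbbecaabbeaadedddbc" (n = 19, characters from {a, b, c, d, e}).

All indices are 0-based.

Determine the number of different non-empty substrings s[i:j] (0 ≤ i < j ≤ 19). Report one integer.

170

rank | idx | suffix
   0 |   5 | aabbeaadedddbc
   1 |  10 | aadedddbc
   2 |   6 | abbeaadedddbc
   3 |  11 | adedddbc
   4 |   0 | bbbecaabbeaadedddbc
   5 |   7 | bbeaadedddbc
   6 |   1 | bbecaabbeaadedddbc
   7 |  17 | bc
   8 |   8 | beaadedddbc
   9 |   2 | becaabbeaadedddbc
  10 |  18 | c
  11 |   4 | caabbeaadedddbc
  12 |  16 | dbc
  13 |  15 | ddbc
  14 |  14 | dddbc
  15 |  12 | dedddbc
  16 |   9 | eaadedddbc
  17 |   3 | ecaabbeaadedddbc
  18 |  13 | edddbc

SA = [5, 10, 6, 11, 0, 7, 1, 17, 8, 2, 18, 4, 16, 15, 14, 12, 9, 3, 13]
rank  pair      lcp
   1  s[5:],s[10:]  2  'aa'
   2  s[10:],s[6:]  1  'a'
   3  s[6:],s[11:]  1  'a'
   4  s[11:],s[0:]  0  ''
   5  s[0:],s[7:]  2  'bb'
   6  s[7:],s[1:]  3  'bbe'
   7  s[1:],s[17:]  1  'b'
   8  s[17:],s[8:]  1  'b'
   9  s[8:],s[2:]  2  'be'
  10  s[2:],s[18:]  0  ''
  11  s[18:],s[4:]  1  'c'
  12  s[4:],s[16:]  0  ''
  13  s[16:],s[15:]  1  'd'
  14  s[15:],s[14:]  2  'dd'
  15  s[14:],s[12:]  1  'd'
  16  s[12:],s[9:]  0  ''
  17  s[9:],s[3:]  1  'e'
  18  s[3:],s[13:]  1  'e'

n(n+1)/2 = 19·20/2 = 190
Σ LCP = 0 + 2 + 1 + 1 + 0 + 2 + 3 + 1 + 1 + 2 + 0 + 1 + 0 + 1 + 2 + 1 + 0 + 1 + 1 = 20
distinct = 190 − 20 = 170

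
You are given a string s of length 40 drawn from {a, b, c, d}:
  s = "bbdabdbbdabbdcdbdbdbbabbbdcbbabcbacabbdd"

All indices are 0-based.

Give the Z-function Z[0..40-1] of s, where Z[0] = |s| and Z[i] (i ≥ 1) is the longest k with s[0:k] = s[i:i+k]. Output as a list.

[40, 1, 0, 0, 1, 0, 5, 1, 0, 0, 3, 1, 0, 0, 0, 1, 0, 1, 0, 2, 1, 0, 2, 3, 1, 0, 0, 2, 1, 0, 1, 0, 1, 0, 0, 0, 3, 1, 0, 0]

Z[0]=40
i=1: fresh scan; Z[1]=1 scan→box=[1,2)
i=2: fresh scan; Z[2]=0
i=3: fresh scan; Z[3]=0
i=4: fresh scan; Z[4]=1 scan→box=[4,5)
i=5: fresh scan; Z[5]=0
i=6: fresh scan; Z[6]=5 scan→box=[6,11)
i=7: min(r-i=4, Z[1]=1)=1; Z[7]=1
i=8: min(r-i=3, Z[2]=0)=0; Z[8]=0
i=9: min(r-i=2, Z[3]=0)=0; Z[9]=0
i=10: min(r-i=1, Z[4]=1)=1; Z[10]=3 scan→box=[10,13)
i=11: min(r-i=2, Z[1]=1)=1; Z[11]=1
i=12: min(r-i=1, Z[2]=0)=0; Z[12]=0
i=13: fresh scan; Z[13]=0
i=14: fresh scan; Z[14]=0
i=15: fresh scan; Z[15]=1 scan→box=[15,16)
i=16: fresh scan; Z[16]=0
i=17: fresh scan; Z[17]=1 scan→box=[17,18)
i=18: fresh scan; Z[18]=0
i=19: fresh scan; Z[19]=2 scan→box=[19,21)
i=20: min(r-i=1, Z[1]=1)=1; Z[20]=1
i=21: fresh scan; Z[21]=0
i=22: fresh scan; Z[22]=2 scan→box=[22,24)
i=23: min(r-i=1, Z[1]=1)=1; Z[23]=3 scan→box=[23,26)
i=24: min(r-i=2, Z[1]=1)=1; Z[24]=1
i=25: min(r-i=1, Z[2]=0)=0; Z[25]=0
i=26: fresh scan; Z[26]=0
i=27: fresh scan; Z[27]=2 scan→box=[27,29)
i=28: min(r-i=1, Z[1]=1)=1; Z[28]=1
i=29: fresh scan; Z[29]=0
i=30: fresh scan; Z[30]=1 scan→box=[30,31)
i=31: fresh scan; Z[31]=0
i=32: fresh scan; Z[32]=1 scan→box=[32,33)
i=33: fresh scan; Z[33]=0
i=34: fresh scan; Z[34]=0
i=35: fresh scan; Z[35]=0
i=36: fresh scan; Z[36]=3 scan→box=[36,39)
i=37: min(r-i=2, Z[1]=1)=1; Z[37]=1
i=38: min(r-i=1, Z[2]=0)=0; Z[38]=0
i=39: fresh scan; Z[39]=0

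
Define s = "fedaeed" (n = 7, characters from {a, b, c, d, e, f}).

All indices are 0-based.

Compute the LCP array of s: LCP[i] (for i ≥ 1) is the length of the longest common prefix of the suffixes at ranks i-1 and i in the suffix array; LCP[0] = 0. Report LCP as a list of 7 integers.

[0, 0, 1, 0, 2, 1, 0]

rank→(start, suffix):
  0 → (3, 'aeed')
  1 → (6, 'd')
  2 → (2, 'daeed')
  3 → (5, 'ed')
  4 → (1, 'edaeed')
  5 → (4, 'eed')
  6 → (0, 'fedaeed')

SA = [3, 6, 2, 5, 1, 4, 0]
[i] adj suffixes → lcp
  [1] 3/6 → 0 ('')
  [2] 6/2 → 1 ('d')
  [3] 2/5 → 0 ('')
  [4] 5/1 → 2 ('ed')
  [5] 1/4 → 1 ('e')
  [6] 4/0 → 0 ('')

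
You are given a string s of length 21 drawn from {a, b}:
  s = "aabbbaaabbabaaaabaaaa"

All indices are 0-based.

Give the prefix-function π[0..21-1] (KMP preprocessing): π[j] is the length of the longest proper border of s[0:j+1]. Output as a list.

π[0] = 0
j=1 s[j]='a': π[1]=1 (border 'a')
j=2 s[j]='b': k: 1→0; π[2]=0 (border '')
j=3 s[j]='b': π[3]=0 (border '')
j=4 s[j]='b': π[4]=0 (border '')
j=5 s[j]='a': π[5]=1 (border 'a')
j=6 s[j]='a': π[6]=2 (border 'aa')
j=7 s[j]='a': k: 2→1; π[7]=2 (border 'aa')
j=8 s[j]='b': π[8]=3 (border 'aab')
j=9 s[j]='b': π[9]=4 (border 'aabb')
j=10 s[j]='a': k: 4→0; π[10]=1 (border 'a')
j=11 s[j]='b': k: 1→0; π[11]=0 (border '')
j=12 s[j]='a': π[12]=1 (border 'a')
j=13 s[j]='a': π[13]=2 (border 'aa')
j=14 s[j]='a': k: 2→1; π[14]=2 (border 'aa')
j=15 s[j]='a': k: 2→1; π[15]=2 (border 'aa')
j=16 s[j]='b': π[16]=3 (border 'aab')
j=17 s[j]='a': k: 3→0; π[17]=1 (border 'a')
j=18 s[j]='a': π[18]=2 (border 'aa')
j=19 s[j]='a': k: 2→1; π[19]=2 (border 'aa')
j=20 s[j]='a': k: 2→1; π[20]=2 (border 'aa')

[0, 1, 0, 0, 0, 1, 2, 2, 3, 4, 1, 0, 1, 2, 2, 2, 3, 1, 2, 2, 2]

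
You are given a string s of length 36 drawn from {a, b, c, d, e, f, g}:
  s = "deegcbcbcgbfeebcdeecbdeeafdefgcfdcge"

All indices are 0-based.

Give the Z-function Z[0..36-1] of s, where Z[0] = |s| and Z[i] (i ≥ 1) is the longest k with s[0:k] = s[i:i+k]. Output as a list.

[36, 0, 0, 0, 0, 0, 0, 0, 0, 0, 0, 0, 0, 0, 0, 0, 3, 0, 0, 0, 0, 3, 0, 0, 0, 0, 2, 0, 0, 0, 0, 0, 1, 0, 0, 0]

Z[0]=36
i=1: i≥r, start 0; Z[1]=0
i=2: i≥r, start 0; Z[2]=0
i=3: i≥r, start 0; Z[3]=0
i=4: i≥r, start 0; Z[4]=0
i=5: i≥r, start 0; Z[5]=0
i=6: i≥r, start 0; Z[6]=0
i=7: i≥r, start 0; Z[7]=0
i=8: i≥r, start 0; Z[8]=0
i=9: i≥r, start 0; Z[9]=0
i=10: i≥r, start 0; Z[10]=0
i=11: i≥r, start 0; Z[11]=0
i=12: i≥r, start 0; Z[12]=0
i=13: i≥r, start 0; Z[13]=0
i=14: i≥r, start 0; Z[14]=0
i=15: i≥r, start 0; Z[15]=0
i=16: i≥r, start 0; Z[16]=3 extend→box=[16,19)
i=17: min(r-i=2, Z[1]=0)=0; Z[17]=0
i=18: min(r-i=1, Z[2]=0)=0; Z[18]=0
i=19: i≥r, start 0; Z[19]=0
i=20: i≥r, start 0; Z[20]=0
i=21: i≥r, start 0; Z[21]=3 extend→box=[21,24)
i=22: min(r-i=2, Z[1]=0)=0; Z[22]=0
i=23: min(r-i=1, Z[2]=0)=0; Z[23]=0
i=24: i≥r, start 0; Z[24]=0
i=25: i≥r, start 0; Z[25]=0
i=26: i≥r, start 0; Z[26]=2 extend→box=[26,28)
i=27: min(r-i=1, Z[1]=0)=0; Z[27]=0
i=28: i≥r, start 0; Z[28]=0
i=29: i≥r, start 0; Z[29]=0
i=30: i≥r, start 0; Z[30]=0
i=31: i≥r, start 0; Z[31]=0
i=32: i≥r, start 0; Z[32]=1 extend→box=[32,33)
i=33: i≥r, start 0; Z[33]=0
i=34: i≥r, start 0; Z[34]=0
i=35: i≥r, start 0; Z[35]=0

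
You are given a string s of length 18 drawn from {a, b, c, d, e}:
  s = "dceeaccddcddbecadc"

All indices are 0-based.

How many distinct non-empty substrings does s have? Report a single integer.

rank | idx | suffix
   0 |   4 | accddcddbecadc
   1 |  15 | adc
   2 |  12 | becadc
   3 |  17 | c
   4 |  14 | cadc
   5 |   5 | ccddcddbecadc
   6 |   9 | cddbecadc
   7 |   6 | cddcddbecadc
   8 |   1 | ceeaccddcddbecadc
   9 |  11 | dbecadc
  10 |  16 | dc
  11 |   8 | dcddbecadc
  12 |   0 | dceeaccddcddbecadc
  13 |  10 | ddbecadc
  14 |   7 | ddcddbecadc
  15 |   3 | eaccddcddbecadc
  16 |  13 | ecadc
  17 |   2 | eeaccddcddbecadc

SA = [4, 15, 12, 17, 14, 5, 9, 6, 1, 11, 16, 8, 0, 10, 7, 3, 13, 2]
[i] adj suffixes → lcp
  [1] 4/15 → 1 ('a')
  [2] 15/12 → 0 ('')
  [3] 12/17 → 0 ('')
  [4] 17/14 → 1 ('c')
  [5] 14/5 → 1 ('c')
  [6] 5/9 → 1 ('c')
  [7] 9/6 → 3 ('cdd')
  [8] 6/1 → 1 ('c')
  [9] 1/11 → 0 ('')
  [10] 11/16 → 1 ('d')
  [11] 16/8 → 2 ('dc')
  [12] 8/0 → 2 ('dc')
  [13] 0/10 → 1 ('d')
  [14] 10/7 → 2 ('dd')
  [15] 7/3 → 0 ('')
  [16] 3/13 → 1 ('e')
  [17] 13/2 → 1 ('e')

n(n+1)/2 = 18·19/2 = 171
Σ LCP = 0 + 1 + 0 + 0 + 1 + 1 + 1 + 3 + 1 + 0 + 1 + 2 + 2 + 1 + 2 + 0 + 1 + 1 = 18
distinct = 171 − 18 = 153

153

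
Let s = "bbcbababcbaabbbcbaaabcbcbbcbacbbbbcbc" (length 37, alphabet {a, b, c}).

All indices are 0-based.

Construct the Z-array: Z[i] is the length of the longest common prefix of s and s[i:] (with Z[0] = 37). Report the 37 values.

Z[0]=37
i=1: i≥r, start 0; Z[1]=1 extend→box=[1,2)
i=2: i≥r, start 0; Z[2]=0
i=3: i≥r, start 0; Z[3]=1 extend→box=[3,4)
i=4: i≥r, start 0; Z[4]=0
i=5: i≥r, start 0; Z[5]=1 extend→box=[5,6)
i=6: i≥r, start 0; Z[6]=0
i=7: i≥r, start 0; Z[7]=1 extend→box=[7,8)
i=8: i≥r, start 0; Z[8]=0
i=9: i≥r, start 0; Z[9]=1 extend→box=[9,10)
i=10: i≥r, start 0; Z[10]=0
i=11: i≥r, start 0; Z[11]=0
i=12: i≥r, start 0; Z[12]=2 extend→box=[12,14)
i=13: min(r-i=1, Z[1]=1)=1; Z[13]=5 extend→box=[13,18)
i=14: min(r-i=4, Z[1]=1)=1; Z[14]=1
i=15: min(r-i=3, Z[2]=0)=0; Z[15]=0
i=16: min(r-i=2, Z[3]=1)=1; Z[16]=1
i=17: min(r-i=1, Z[4]=0)=0; Z[17]=0
i=18: i≥r, start 0; Z[18]=0
i=19: i≥r, start 0; Z[19]=0
i=20: i≥r, start 0; Z[20]=1 extend→box=[20,21)
i=21: i≥r, start 0; Z[21]=0
i=22: i≥r, start 0; Z[22]=1 extend→box=[22,23)
i=23: i≥r, start 0; Z[23]=0
i=24: i≥r, start 0; Z[24]=5 extend→box=[24,29)
i=25: min(r-i=4, Z[1]=1)=1; Z[25]=1
i=26: min(r-i=3, Z[2]=0)=0; Z[26]=0
i=27: min(r-i=2, Z[3]=1)=1; Z[27]=1
i=28: min(r-i=1, Z[4]=0)=0; Z[28]=0
i=29: i≥r, start 0; Z[29]=0
i=30: i≥r, start 0; Z[30]=2 extend→box=[30,32)
i=31: min(r-i=1, Z[1]=1)=1; Z[31]=2 extend→box=[31,33)
i=32: min(r-i=1, Z[1]=1)=1; Z[32]=4 extend→box=[32,36)
i=33: min(r-i=3, Z[1]=1)=1; Z[33]=1
i=34: min(r-i=2, Z[2]=0)=0; Z[34]=0
i=35: min(r-i=1, Z[3]=1)=1; Z[35]=1
i=36: i≥r, start 0; Z[36]=0

[37, 1, 0, 1, 0, 1, 0, 1, 0, 1, 0, 0, 2, 5, 1, 0, 1, 0, 0, 0, 1, 0, 1, 0, 5, 1, 0, 1, 0, 0, 2, 2, 4, 1, 0, 1, 0]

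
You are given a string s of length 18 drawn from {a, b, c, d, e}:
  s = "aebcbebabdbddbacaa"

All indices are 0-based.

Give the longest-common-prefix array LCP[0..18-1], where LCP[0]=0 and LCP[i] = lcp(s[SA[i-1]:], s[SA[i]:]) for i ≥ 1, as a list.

sorted suffixes:
  #0 SA[0]=17  'a'
  #1 SA[1]=16  'aa'
  #2 SA[2]=7  'abdbddbacaa'
  #3 SA[3]=14  'acaa'
  #4 SA[4]=0  'aebcbebabdbddbacaa'
  #5 SA[5]=6  'babdbddbacaa'
  #6 SA[6]=13  'bacaa'
  #7 SA[7]=2  'bcbebabdbddbacaa'
  #8 SA[8]=8  'bdbddbacaa'
  #9 SA[9]=10  'bddbacaa'
  #10 SA[10]=4  'bebabdbddbacaa'
  #11 SA[11]=15  'caa'
  #12 SA[12]=3  'cbebabdbddbacaa'
  #13 SA[13]=12  'dbacaa'
  #14 SA[14]=9  'dbddbacaa'
  #15 SA[15]=11  'ddbacaa'
  #16 SA[16]=5  'ebabdbddbacaa'
  #17 SA[17]=1  'ebcbebabdbddbacaa'

SA = [17, 16, 7, 14, 0, 6, 13, 2, 8, 10, 4, 15, 3, 12, 9, 11, 5, 1]
i: (SA[i-1],SA[i]) lcp shared
  1: (17,16) 1 'a'
  2: (16,7) 1 'a'
  3: (7,14) 1 'a'
  4: (14,0) 1 'a'
  5: (0,6) 0 ''
  6: (6,13) 2 'ba'
  7: (13,2) 1 'b'
  8: (2,8) 1 'b'
  9: (8,10) 2 'bd'
  10: (10,4) 1 'b'
  11: (4,15) 0 ''
  12: (15,3) 1 'c'
  13: (3,12) 0 ''
  14: (12,9) 2 'db'
  15: (9,11) 1 'd'
  16: (11,5) 0 ''
  17: (5,1) 2 'eb'

[0, 1, 1, 1, 1, 0, 2, 1, 1, 2, 1, 0, 1, 0, 2, 1, 0, 2]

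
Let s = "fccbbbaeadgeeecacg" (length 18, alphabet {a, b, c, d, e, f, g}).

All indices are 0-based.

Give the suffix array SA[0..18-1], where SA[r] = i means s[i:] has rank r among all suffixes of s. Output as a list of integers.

rank | idx | suffix
   0 |  15 | acg
   1 |   8 | adgeeecacg
   2 |   6 | aeadgeeecacg
   3 |   5 | baeadgeeecacg
   4 |   4 | bbaeadgeeecacg
   5 |   3 | bbbaeadgeeecacg
   6 |  14 | cacg
   7 |   2 | cbbbaeadgeeecacg
   8 |   1 | ccbbbaeadgeeecacg
   9 |  16 | cg
  10 |   9 | dgeeecacg
  11 |   7 | eadgeeecacg
  12 |  13 | ecacg
  13 |  12 | eecacg
  14 |  11 | eeecacg
  15 |   0 | fccbbbaeadgeeecacg
  16 |  17 | g
  17 |  10 | geeecacg

[15, 8, 6, 5, 4, 3, 14, 2, 1, 16, 9, 7, 13, 12, 11, 0, 17, 10]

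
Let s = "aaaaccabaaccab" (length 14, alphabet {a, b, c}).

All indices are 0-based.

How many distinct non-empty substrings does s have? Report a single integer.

sorted suffixes:
  #0 SA[0]=0  'aaaaccabaaccab'
  #1 SA[1]=1  'aaaccabaaccab'
  #2 SA[2]=8  'aaccab'
  #3 SA[3]=2  'aaccabaaccab'
  #4 SA[4]=12  'ab'
  #5 SA[5]=6  'abaaccab'
  #6 SA[6]=9  'accab'
  #7 SA[7]=3  'accabaaccab'
  #8 SA[8]=13  'b'
  #9 SA[9]=7  'baaccab'
  #10 SA[10]=11  'cab'
  #11 SA[11]=5  'cabaaccab'
  #12 SA[12]=10  'ccab'
  #13 SA[13]=4  'ccabaaccab'

SA = [0, 1, 8, 2, 12, 6, 9, 3, 13, 7, 11, 5, 10, 4]
rank  pair      lcp
   1  s[0:],s[1:]  3  'aaa'
   2  s[1:],s[8:]  2  'aa'
   3  s[8:],s[2:]  6  'aaccab'
   4  s[2:],s[12:]  1  'a'
   5  s[12:],s[6:]  2  'ab'
   6  s[6:],s[9:]  1  'a'
   7  s[9:],s[3:]  5  'accab'
   8  s[3:],s[13:]  0  ''
   9  s[13:],s[7:]  1  'b'
  10  s[7:],s[11:]  0  ''
  11  s[11:],s[5:]  3  'cab'
  12  s[5:],s[10:]  1  'c'
  13  s[10:],s[4:]  4  'ccab'

n(n+1)/2 = 14·15/2 = 105
Σ LCP = 0 + 3 + 2 + 6 + 1 + 2 + 1 + 5 + 0 + 1 + 0 + 3 + 1 + 4 = 29
distinct = 105 − 29 = 76

76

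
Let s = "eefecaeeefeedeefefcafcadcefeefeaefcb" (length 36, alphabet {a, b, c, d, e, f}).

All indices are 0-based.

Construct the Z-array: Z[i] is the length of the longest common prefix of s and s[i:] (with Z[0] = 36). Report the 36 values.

Z[0]=36
i=1: outside box; Z[1]=1 grow→box=[1,2)
i=2: outside box; Z[2]=0
i=3: outside box; Z[3]=1 grow→box=[3,4)
i=4: outside box; Z[4]=0
i=5: outside box; Z[5]=0
i=6: outside box; Z[6]=2 grow→box=[6,8)
i=7: min(r-i=1, Z[1]=1)=1; Z[7]=4 grow→box=[7,11)
i=8: min(r-i=3, Z[1]=1)=1; Z[8]=1
i=9: min(r-i=2, Z[2]=0)=0; Z[9]=0
i=10: min(r-i=1, Z[3]=1)=1; Z[10]=2 grow→box=[10,12)
i=11: min(r-i=1, Z[1]=1)=1; Z[11]=1
i=12: outside box; Z[12]=0
i=13: outside box; Z[13]=4 grow→box=[13,17)
i=14: min(r-i=3, Z[1]=1)=1; Z[14]=1
i=15: min(r-i=2, Z[2]=0)=0; Z[15]=0
i=16: min(r-i=1, Z[3]=1)=1; Z[16]=1
i=17: outside box; Z[17]=0
i=18: outside box; Z[18]=0
i=19: outside box; Z[19]=0
i=20: outside box; Z[20]=0
i=21: outside box; Z[21]=0
i=22: outside box; Z[22]=0
i=23: outside box; Z[23]=0
i=24: outside box; Z[24]=0
i=25: outside box; Z[25]=1 grow→box=[25,26)
i=26: outside box; Z[26]=0
i=27: outside box; Z[27]=4 grow→box=[27,31)
i=28: min(r-i=3, Z[1]=1)=1; Z[28]=1
i=29: min(r-i=2, Z[2]=0)=0; Z[29]=0
i=30: min(r-i=1, Z[3]=1)=1; Z[30]=1
i=31: outside box; Z[31]=0
i=32: outside box; Z[32]=1 grow→box=[32,33)
i=33: outside box; Z[33]=0
i=34: outside box; Z[34]=0
i=35: outside box; Z[35]=0

[36, 1, 0, 1, 0, 0, 2, 4, 1, 0, 2, 1, 0, 4, 1, 0, 1, 0, 0, 0, 0, 0, 0, 0, 0, 1, 0, 4, 1, 0, 1, 0, 1, 0, 0, 0]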